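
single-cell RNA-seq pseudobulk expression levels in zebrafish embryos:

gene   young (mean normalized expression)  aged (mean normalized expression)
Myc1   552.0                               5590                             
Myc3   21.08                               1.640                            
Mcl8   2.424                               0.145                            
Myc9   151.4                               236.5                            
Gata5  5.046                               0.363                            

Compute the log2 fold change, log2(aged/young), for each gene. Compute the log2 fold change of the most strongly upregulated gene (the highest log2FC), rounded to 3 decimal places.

log2(5590/552.0) = 3.340  (Myc1)
log2(1.640/21.08) = -3.684  (Myc3)
log2(0.145/2.424) = -4.063  (Mcl8)
log2(236.5/151.4) = 0.643  (Myc9)
log2(0.363/5.046) = -3.797  (Gata5)
Myc1 is most strongly upregulated.

3.340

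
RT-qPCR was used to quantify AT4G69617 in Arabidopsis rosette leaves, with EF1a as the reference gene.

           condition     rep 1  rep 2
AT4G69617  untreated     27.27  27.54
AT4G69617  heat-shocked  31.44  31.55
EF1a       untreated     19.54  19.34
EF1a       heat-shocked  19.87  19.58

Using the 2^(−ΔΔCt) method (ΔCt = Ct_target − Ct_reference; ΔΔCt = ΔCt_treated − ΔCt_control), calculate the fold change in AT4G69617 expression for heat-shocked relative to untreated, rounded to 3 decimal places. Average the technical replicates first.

Mean Ct: AT4G69617 untreated 27.405; AT4G69617 heat-shocked 31.495; EF1a untreated 19.440; EF1a heat-shocked 19.725
ΔCt(untreated) = 27.405 − 19.440 = 7.965
ΔCt(heat-shocked) = 31.495 − 19.725 = 11.770
ΔΔCt = 11.770 − 7.965 = 3.805
Fold change = 2^(−3.805) = 0.0715

0.072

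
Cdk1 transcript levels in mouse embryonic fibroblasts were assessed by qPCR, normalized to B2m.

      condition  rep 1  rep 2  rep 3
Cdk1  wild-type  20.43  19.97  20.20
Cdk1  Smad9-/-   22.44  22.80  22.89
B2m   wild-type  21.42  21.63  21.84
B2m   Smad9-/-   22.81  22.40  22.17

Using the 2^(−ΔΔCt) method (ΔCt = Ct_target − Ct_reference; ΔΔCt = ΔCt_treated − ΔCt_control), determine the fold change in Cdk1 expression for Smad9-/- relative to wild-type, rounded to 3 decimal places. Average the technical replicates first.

0.312

Mean Ct: Cdk1 wild-type 20.200; Cdk1 Smad9-/- 22.710; B2m wild-type 21.630; B2m Smad9-/- 22.460
ΔCt(wild-type) = 20.200 − 21.630 = -1.430
ΔCt(Smad9-/-) = 22.710 − 22.460 = 0.250
ΔΔCt = 0.250 − (-1.430) = 1.680
Fold change = 2^(−1.680) = 0.3121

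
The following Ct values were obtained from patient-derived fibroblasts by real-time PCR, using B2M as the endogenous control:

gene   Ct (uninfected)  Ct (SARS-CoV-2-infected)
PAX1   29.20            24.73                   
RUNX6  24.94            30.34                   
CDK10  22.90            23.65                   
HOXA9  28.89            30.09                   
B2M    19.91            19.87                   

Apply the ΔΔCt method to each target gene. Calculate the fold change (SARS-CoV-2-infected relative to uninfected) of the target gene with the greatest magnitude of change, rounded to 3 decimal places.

0.023

PAX1: ΔΔCt = (24.73−19.87) − (29.20−19.91) = 4.86 − 9.29 = -4.43; fold change = 2^4.43 = 21.556
RUNX6: ΔΔCt = (30.34−19.87) − (24.94−19.91) = 10.47 − 5.03 = 5.44; fold change = 2^-5.44 = 0.023
CDK10: ΔΔCt = (23.65−19.87) − (22.90−19.91) = 3.78 − 2.99 = 0.79; fold change = 2^-0.79 = 0.578
HOXA9: ΔΔCt = (30.09−19.87) − (28.89−19.91) = 10.22 − 8.98 = 1.24; fold change = 2^-1.24 = 0.423
RUNX6 has the largest |ΔΔCt| = 5.44.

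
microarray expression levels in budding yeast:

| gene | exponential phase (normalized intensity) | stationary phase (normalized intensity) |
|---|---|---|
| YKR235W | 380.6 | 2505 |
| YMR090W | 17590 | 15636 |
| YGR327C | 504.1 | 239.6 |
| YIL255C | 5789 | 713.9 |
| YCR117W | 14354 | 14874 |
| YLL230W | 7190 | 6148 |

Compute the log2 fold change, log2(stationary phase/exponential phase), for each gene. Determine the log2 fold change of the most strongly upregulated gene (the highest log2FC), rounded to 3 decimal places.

2.718

log2(2505/380.6) = 2.718  (YKR235W)
log2(15636/17590) = -0.170  (YMR090W)
log2(239.6/504.1) = -1.073  (YGR327C)
log2(713.9/5789) = -3.020  (YIL255C)
log2(14874/14354) = 0.051  (YCR117W)
log2(6148/7190) = -0.226  (YLL230W)
YKR235W is most strongly upregulated.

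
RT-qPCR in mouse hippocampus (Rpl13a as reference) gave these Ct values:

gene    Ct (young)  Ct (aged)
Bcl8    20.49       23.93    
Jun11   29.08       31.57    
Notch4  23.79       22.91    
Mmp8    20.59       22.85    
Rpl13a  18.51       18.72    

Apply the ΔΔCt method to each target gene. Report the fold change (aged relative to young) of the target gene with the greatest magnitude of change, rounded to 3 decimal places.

Bcl8: ΔΔCt = (23.93−18.72) − (20.49−18.51) = 5.21 − 1.98 = 3.23; fold change = 2^-3.23 = 0.107
Jun11: ΔΔCt = (31.57−18.72) − (29.08−18.51) = 12.85 − 10.57 = 2.28; fold change = 2^-2.28 = 0.206
Notch4: ΔΔCt = (22.91−18.72) − (23.79−18.51) = 4.19 − 5.28 = -1.09; fold change = 2^1.09 = 2.129
Mmp8: ΔΔCt = (22.85−18.72) − (20.59−18.51) = 4.13 − 2.08 = 2.05; fold change = 2^-2.05 = 0.241
Bcl8 has the largest |ΔΔCt| = 3.23.

0.107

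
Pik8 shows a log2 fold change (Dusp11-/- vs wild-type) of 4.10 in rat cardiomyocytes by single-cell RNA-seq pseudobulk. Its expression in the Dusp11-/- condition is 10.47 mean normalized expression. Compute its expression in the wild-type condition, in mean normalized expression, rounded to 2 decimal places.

Fold change = 2^(4.10) = 17.1484
wild-type expression = 10.47 / 17.1484 = 0.61

0.61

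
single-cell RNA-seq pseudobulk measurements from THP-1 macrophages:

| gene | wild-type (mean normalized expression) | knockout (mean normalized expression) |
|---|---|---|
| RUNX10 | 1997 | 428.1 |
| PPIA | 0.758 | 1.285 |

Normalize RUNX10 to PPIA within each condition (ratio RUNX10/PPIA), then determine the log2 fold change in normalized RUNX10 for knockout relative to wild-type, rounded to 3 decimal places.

-2.983

RUNX10/PPIA (wild-type) = 1997 / 0.758 = 2634.6
RUNX10/PPIA (knockout) = 428.1 / 1.285 = 333.15
Fold change = 333.15 / 2634.6 = 0.1265
log2(0.1265) = -2.9833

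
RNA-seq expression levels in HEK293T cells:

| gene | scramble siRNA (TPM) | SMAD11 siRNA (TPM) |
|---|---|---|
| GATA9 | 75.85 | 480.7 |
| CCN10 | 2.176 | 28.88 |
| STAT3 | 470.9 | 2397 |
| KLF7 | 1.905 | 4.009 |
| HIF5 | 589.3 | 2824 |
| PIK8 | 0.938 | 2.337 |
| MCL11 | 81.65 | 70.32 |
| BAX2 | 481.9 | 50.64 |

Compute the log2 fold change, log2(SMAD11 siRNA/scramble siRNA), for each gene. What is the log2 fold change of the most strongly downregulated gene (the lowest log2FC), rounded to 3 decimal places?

-3.250

log2(480.7/75.85) = 2.664  (GATA9)
log2(28.88/2.176) = 3.730  (CCN10)
log2(2397/470.9) = 2.348  (STAT3)
log2(4.009/1.905) = 1.073  (KLF7)
log2(2824/589.3) = 2.261  (HIF5)
log2(2.337/0.938) = 1.317  (PIK8)
log2(70.32/81.65) = -0.216  (MCL11)
log2(50.64/481.9) = -3.250  (BAX2)
BAX2 is most strongly downregulated.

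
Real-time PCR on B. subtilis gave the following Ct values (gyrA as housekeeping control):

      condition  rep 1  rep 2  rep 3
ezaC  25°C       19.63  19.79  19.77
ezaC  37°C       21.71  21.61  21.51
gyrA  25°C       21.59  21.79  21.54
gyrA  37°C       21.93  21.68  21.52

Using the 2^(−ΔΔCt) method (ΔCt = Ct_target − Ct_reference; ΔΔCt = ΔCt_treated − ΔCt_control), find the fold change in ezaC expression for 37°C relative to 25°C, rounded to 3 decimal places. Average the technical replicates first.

Mean Ct: ezaC 25°C 19.730; ezaC 37°C 21.610; gyrA 25°C 21.640; gyrA 37°C 21.710
ΔCt(25°C) = 19.730 − 21.640 = -1.910
ΔCt(37°C) = 21.610 − 21.710 = -0.100
ΔΔCt = -0.100 − (-1.910) = 1.810
Fold change = 2^(−1.810) = 0.2852

0.285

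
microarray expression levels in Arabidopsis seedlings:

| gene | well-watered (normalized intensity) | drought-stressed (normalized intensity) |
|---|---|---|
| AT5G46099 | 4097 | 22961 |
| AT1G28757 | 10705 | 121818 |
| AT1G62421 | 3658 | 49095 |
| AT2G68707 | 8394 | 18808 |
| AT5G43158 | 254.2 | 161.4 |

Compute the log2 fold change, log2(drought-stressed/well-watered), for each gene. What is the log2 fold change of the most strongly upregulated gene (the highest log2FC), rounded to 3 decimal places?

log2(22961/4097) = 2.487  (AT5G46099)
log2(121818/10705) = 3.508  (AT1G28757)
log2(49095/3658) = 3.746  (AT1G62421)
log2(18808/8394) = 1.164  (AT2G68707)
log2(161.4/254.2) = -0.655  (AT5G43158)
AT1G62421 is most strongly upregulated.

3.746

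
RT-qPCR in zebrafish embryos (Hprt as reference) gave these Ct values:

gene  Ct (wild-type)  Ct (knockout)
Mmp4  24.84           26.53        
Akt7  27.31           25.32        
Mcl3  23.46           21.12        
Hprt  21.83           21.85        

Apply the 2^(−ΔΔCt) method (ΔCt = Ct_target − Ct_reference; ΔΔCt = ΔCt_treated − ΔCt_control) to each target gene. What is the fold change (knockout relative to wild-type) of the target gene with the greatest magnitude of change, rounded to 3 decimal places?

5.134

Mmp4: ΔΔCt = (26.53−21.85) − (24.84−21.83) = 4.68 − 3.01 = 1.67; fold change = 2^-1.67 = 0.314
Akt7: ΔΔCt = (25.32−21.85) − (27.31−21.83) = 3.47 − 5.48 = -2.01; fold change = 2^2.01 = 4.028
Mcl3: ΔΔCt = (21.12−21.85) − (23.46−21.83) = -0.73 − 1.63 = -2.36; fold change = 2^2.36 = 5.134
Mcl3 has the largest |ΔΔCt| = 2.36.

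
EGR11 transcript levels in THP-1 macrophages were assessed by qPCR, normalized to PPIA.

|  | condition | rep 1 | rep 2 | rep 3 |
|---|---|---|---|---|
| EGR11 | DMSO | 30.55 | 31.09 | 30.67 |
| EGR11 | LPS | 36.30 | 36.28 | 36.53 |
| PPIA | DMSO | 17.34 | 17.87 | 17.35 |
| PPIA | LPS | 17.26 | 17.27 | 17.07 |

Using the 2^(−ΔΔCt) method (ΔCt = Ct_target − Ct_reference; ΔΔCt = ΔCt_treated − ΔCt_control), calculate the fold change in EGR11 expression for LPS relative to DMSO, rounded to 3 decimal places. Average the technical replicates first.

0.017

Mean Ct: EGR11 DMSO 30.770; EGR11 LPS 36.370; PPIA DMSO 17.520; PPIA LPS 17.200
ΔCt(DMSO) = 30.770 − 17.520 = 13.250
ΔCt(LPS) = 36.370 − 17.200 = 19.170
ΔΔCt = 19.170 − 13.250 = 5.920
Fold change = 2^(−5.920) = 0.0165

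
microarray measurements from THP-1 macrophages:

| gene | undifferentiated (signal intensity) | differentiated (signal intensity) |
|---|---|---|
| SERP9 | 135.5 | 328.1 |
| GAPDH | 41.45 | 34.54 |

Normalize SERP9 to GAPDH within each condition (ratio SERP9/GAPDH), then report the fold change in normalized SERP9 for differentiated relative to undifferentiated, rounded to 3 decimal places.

SERP9/GAPDH (undifferentiated) = 135.5 / 41.45 = 3.269
SERP9/GAPDH (differentiated) = 328.1 / 34.54 = 9.4991
Fold change = 9.4991 / 3.269 = 2.9058

2.906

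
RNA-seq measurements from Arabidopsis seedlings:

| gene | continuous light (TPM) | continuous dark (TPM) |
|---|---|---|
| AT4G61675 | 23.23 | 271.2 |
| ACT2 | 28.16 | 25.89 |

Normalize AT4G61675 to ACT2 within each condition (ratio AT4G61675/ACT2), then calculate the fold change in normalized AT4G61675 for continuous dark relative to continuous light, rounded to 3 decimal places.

12.698

AT4G61675/ACT2 (continuous light) = 23.23 / 28.16 = 0.82493
AT4G61675/ACT2 (continuous dark) = 271.2 / 25.89 = 10.475
Fold change = 10.475 / 0.82493 = 12.6982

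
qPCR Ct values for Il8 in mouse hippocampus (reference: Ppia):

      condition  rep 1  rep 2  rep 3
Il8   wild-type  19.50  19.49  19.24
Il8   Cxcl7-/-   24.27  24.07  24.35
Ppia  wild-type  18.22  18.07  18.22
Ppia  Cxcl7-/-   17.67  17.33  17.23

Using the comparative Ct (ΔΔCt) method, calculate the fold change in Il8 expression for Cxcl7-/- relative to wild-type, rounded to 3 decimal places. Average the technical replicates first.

0.021

Mean Ct: Il8 wild-type 19.410; Il8 Cxcl7-/- 24.230; Ppia wild-type 18.170; Ppia Cxcl7-/- 17.410
ΔCt(wild-type) = 19.410 − 18.170 = 1.240
ΔCt(Cxcl7-/-) = 24.230 − 17.410 = 6.820
ΔΔCt = 6.820 − 1.240 = 5.580
Fold change = 2^(−5.580) = 0.0209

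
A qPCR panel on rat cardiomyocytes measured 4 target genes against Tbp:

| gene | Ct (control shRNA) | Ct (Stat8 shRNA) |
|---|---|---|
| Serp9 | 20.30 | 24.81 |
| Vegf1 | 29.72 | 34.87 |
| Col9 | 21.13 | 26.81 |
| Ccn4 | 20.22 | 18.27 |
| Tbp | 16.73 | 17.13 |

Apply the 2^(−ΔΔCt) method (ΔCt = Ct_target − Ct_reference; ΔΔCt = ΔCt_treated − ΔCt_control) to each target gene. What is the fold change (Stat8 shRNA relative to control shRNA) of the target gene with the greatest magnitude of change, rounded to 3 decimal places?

0.026

Serp9: ΔΔCt = (24.81−17.13) − (20.30−16.73) = 7.68 − 3.57 = 4.11; fold change = 2^-4.11 = 0.058
Vegf1: ΔΔCt = (34.87−17.13) − (29.72−16.73) = 17.74 − 12.99 = 4.75; fold change = 2^-4.75 = 0.037
Col9: ΔΔCt = (26.81−17.13) − (21.13−16.73) = 9.68 − 4.40 = 5.28; fold change = 2^-5.28 = 0.026
Ccn4: ΔΔCt = (18.27−17.13) − (20.22−16.73) = 1.14 − 3.49 = -2.35; fold change = 2^2.35 = 5.098
Col9 has the largest |ΔΔCt| = 5.28.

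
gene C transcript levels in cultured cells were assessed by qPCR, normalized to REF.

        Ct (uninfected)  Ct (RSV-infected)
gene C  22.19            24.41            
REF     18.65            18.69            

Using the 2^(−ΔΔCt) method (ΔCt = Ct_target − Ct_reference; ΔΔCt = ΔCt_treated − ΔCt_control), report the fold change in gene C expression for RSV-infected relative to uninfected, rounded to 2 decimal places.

0.22

ΔCt(uninfected) = 22.190 − 18.650 = 3.540
ΔCt(RSV-infected) = 24.410 − 18.690 = 5.720
ΔΔCt = 5.720 − 3.540 = 2.180
Fold change = 2^(−2.180) = 0.221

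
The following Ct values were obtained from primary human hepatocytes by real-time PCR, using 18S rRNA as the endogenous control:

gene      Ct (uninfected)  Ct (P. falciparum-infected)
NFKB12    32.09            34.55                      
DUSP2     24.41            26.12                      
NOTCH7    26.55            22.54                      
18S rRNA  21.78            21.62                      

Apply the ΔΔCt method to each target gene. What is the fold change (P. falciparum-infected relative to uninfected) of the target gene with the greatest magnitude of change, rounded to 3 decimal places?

NFKB12: ΔΔCt = (34.55−21.62) − (32.09−21.78) = 12.93 − 10.31 = 2.62; fold change = 2^-2.62 = 0.163
DUSP2: ΔΔCt = (26.12−21.62) − (24.41−21.78) = 4.50 − 2.63 = 1.87; fold change = 2^-1.87 = 0.274
NOTCH7: ΔΔCt = (22.54−21.62) − (26.55−21.78) = 0.92 − 4.77 = -3.85; fold change = 2^3.85 = 14.420
NOTCH7 has the largest |ΔΔCt| = 3.85.

14.420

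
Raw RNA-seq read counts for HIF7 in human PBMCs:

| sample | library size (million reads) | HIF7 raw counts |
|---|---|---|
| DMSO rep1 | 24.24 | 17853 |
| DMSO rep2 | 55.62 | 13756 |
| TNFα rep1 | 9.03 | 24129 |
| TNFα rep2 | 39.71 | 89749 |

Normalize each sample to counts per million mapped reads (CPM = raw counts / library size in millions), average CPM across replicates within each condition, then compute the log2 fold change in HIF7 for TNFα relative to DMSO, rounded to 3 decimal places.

2.326

CPM(DMSO rep1) = 17853 / 24.24 = 736.5099
CPM(DMSO rep2) = 13756 / 55.62 = 247.3211
CPM(TNFα rep1) = 24129 / 9.03 = 2672.0930
CPM(TNFα rep2) = 89749 / 39.71 = 2260.1108
mean CPM(DMSO) = 491.9155; mean CPM(TNFα) = 2466.1019
Fold change = 2466.1019 / 491.9155 = 5.01326
log2(5.01326) = 2.3257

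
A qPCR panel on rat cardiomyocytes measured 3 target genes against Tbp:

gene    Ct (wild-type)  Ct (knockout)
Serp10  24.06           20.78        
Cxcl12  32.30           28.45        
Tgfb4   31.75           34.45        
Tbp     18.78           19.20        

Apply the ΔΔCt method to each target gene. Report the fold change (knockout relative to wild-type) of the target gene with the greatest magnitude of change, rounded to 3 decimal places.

19.293

Serp10: ΔΔCt = (20.78−19.20) − (24.06−18.78) = 1.58 − 5.28 = -3.70; fold change = 2^3.70 = 12.996
Cxcl12: ΔΔCt = (28.45−19.20) − (32.30−18.78) = 9.25 − 13.52 = -4.27; fold change = 2^4.27 = 19.293
Tgfb4: ΔΔCt = (34.45−19.20) − (31.75−18.78) = 15.25 − 12.97 = 2.28; fold change = 2^-2.28 = 0.206
Cxcl12 has the largest |ΔΔCt| = 4.27.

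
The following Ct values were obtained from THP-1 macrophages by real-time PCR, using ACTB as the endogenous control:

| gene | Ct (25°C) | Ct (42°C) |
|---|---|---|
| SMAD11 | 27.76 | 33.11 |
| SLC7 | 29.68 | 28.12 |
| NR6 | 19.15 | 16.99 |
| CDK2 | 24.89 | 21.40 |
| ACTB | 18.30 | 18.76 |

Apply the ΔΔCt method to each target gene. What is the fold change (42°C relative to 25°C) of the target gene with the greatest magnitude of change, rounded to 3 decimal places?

SMAD11: ΔΔCt = (33.11−18.76) − (27.76−18.30) = 14.35 − 9.46 = 4.89; fold change = 2^-4.89 = 0.034
SLC7: ΔΔCt = (28.12−18.76) − (29.68−18.30) = 9.36 − 11.38 = -2.02; fold change = 2^2.02 = 4.056
NR6: ΔΔCt = (16.99−18.76) − (19.15−18.30) = -1.77 − 0.85 = -2.62; fold change = 2^2.62 = 6.148
CDK2: ΔΔCt = (21.40−18.76) − (24.89−18.30) = 2.64 − 6.59 = -3.95; fold change = 2^3.95 = 15.455
SMAD11 has the largest |ΔΔCt| = 4.89.

0.034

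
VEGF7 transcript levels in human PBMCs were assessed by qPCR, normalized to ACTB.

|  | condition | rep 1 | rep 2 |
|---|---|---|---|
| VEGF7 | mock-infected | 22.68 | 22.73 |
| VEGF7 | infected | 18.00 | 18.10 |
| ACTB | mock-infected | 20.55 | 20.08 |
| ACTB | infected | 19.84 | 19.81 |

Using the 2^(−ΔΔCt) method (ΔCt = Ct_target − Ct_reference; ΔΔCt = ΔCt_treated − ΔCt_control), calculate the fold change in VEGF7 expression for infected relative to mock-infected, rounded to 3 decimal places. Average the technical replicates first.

Mean Ct: VEGF7 mock-infected 22.705; VEGF7 infected 18.050; ACTB mock-infected 20.315; ACTB infected 19.825
ΔCt(mock-infected) = 22.705 − 20.315 = 2.390
ΔCt(infected) = 18.050 − 19.825 = -1.775
ΔΔCt = -1.775 − 2.390 = -4.165
Fold change = 2^(−(-4.165)) = 2^4.165 = 17.9387

17.939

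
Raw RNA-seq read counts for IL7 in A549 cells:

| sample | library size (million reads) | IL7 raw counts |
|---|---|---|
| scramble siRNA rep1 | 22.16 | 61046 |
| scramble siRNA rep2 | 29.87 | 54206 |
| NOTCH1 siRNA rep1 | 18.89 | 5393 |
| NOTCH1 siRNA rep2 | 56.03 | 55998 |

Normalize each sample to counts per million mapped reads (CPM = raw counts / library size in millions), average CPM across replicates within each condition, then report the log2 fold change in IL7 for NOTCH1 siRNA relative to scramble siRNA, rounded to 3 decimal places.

-1.830

CPM(scramble siRNA rep1) = 61046 / 22.16 = 2754.7834
CPM(scramble siRNA rep2) = 54206 / 29.87 = 1814.7305
CPM(NOTCH1 siRNA rep1) = 5393 / 18.89 = 285.4950
CPM(NOTCH1 siRNA rep2) = 55998 / 56.03 = 999.4289
mean CPM(scramble siRNA) = 2284.7569; mean CPM(NOTCH1 siRNA) = 642.4619
Fold change = 642.4619 / 2284.7569 = 0.28119
log2(0.28119) = -1.8304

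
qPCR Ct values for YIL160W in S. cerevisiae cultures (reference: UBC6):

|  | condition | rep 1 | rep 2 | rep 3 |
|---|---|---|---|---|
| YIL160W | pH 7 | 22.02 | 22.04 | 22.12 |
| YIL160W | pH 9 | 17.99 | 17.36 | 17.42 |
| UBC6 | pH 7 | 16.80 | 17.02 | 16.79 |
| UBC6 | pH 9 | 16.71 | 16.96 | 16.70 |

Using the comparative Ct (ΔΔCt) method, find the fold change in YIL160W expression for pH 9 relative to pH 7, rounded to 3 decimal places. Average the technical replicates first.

20.966

Mean Ct: YIL160W pH 7 22.060; YIL160W pH 9 17.590; UBC6 pH 7 16.870; UBC6 pH 9 16.790
ΔCt(pH 7) = 22.060 − 16.870 = 5.190
ΔCt(pH 9) = 17.590 − 16.790 = 0.800
ΔΔCt = 0.800 − 5.190 = -4.390
Fold change = 2^(−(-4.390)) = 2^4.390 = 20.9663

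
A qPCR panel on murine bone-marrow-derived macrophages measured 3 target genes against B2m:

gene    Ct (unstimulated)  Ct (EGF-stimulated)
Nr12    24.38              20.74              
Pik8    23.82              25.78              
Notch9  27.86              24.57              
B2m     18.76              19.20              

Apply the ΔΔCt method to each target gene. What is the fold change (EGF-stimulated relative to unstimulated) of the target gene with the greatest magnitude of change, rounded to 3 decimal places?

16.912

Nr12: ΔΔCt = (20.74−19.20) − (24.38−18.76) = 1.54 − 5.62 = -4.08; fold change = 2^4.08 = 16.912
Pik8: ΔΔCt = (25.78−19.20) − (23.82−18.76) = 6.58 − 5.06 = 1.52; fold change = 2^-1.52 = 0.349
Notch9: ΔΔCt = (24.57−19.20) − (27.86−18.76) = 5.37 − 9.10 = -3.73; fold change = 2^3.73 = 13.269
Nr12 has the largest |ΔΔCt| = 4.08.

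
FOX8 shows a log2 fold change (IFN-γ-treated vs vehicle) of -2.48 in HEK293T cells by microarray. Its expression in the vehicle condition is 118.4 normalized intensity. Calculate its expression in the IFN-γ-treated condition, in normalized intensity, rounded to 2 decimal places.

21.22

Fold change = 2^(-2.48) = 0.1792
IFN-γ-treated expression = 118.4 × 0.1792 = 21.22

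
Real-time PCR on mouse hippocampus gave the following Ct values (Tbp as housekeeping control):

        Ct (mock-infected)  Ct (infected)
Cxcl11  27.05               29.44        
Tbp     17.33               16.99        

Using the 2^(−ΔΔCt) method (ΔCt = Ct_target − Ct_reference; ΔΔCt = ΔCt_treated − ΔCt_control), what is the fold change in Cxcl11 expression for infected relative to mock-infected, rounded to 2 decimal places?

0.15

ΔCt(mock-infected) = 27.050 − 17.330 = 9.720
ΔCt(infected) = 29.440 − 16.990 = 12.450
ΔΔCt = 12.450 − 9.720 = 2.730
Fold change = 2^(−2.730) = 0.151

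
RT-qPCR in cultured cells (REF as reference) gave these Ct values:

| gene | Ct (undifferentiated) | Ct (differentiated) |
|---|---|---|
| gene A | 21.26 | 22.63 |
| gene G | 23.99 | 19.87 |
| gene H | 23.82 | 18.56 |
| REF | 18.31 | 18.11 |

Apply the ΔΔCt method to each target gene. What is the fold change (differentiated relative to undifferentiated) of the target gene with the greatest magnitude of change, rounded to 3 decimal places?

33.359

gene A: ΔΔCt = (22.63−18.11) − (21.26−18.31) = 4.52 − 2.95 = 1.57; fold change = 2^-1.57 = 0.337
gene G: ΔΔCt = (19.87−18.11) − (23.99−18.31) = 1.76 − 5.68 = -3.92; fold change = 2^3.92 = 15.137
gene H: ΔΔCt = (18.56−18.11) − (23.82−18.31) = 0.45 − 5.51 = -5.06; fold change = 2^5.06 = 33.359
gene H has the largest |ΔΔCt| = 5.06.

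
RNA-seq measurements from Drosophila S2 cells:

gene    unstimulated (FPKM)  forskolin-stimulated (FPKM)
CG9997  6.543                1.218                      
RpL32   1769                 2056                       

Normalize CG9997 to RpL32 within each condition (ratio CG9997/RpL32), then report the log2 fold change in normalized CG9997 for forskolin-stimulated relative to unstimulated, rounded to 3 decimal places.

-2.642

CG9997/RpL32 (unstimulated) = 6.543 / 1769 = 0.0036987
CG9997/RpL32 (forskolin-stimulated) = 1.218 / 2056 = 0.00059241
Fold change = 0.00059241 / 0.0036987 = 0.1602
log2(0.1602) = -2.6423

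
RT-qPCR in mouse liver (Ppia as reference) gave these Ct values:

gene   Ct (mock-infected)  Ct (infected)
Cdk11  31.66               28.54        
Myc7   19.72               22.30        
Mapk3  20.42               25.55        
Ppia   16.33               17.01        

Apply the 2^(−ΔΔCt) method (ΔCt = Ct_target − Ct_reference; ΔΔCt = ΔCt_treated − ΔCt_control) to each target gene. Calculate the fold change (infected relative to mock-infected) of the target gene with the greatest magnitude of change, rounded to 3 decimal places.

0.046

Cdk11: ΔΔCt = (28.54−17.01) − (31.66−16.33) = 11.53 − 15.33 = -3.80; fold change = 2^3.80 = 13.929
Myc7: ΔΔCt = (22.30−17.01) − (19.72−16.33) = 5.29 − 3.39 = 1.90; fold change = 2^-1.90 = 0.268
Mapk3: ΔΔCt = (25.55−17.01) − (20.42−16.33) = 8.54 − 4.09 = 4.45; fold change = 2^-4.45 = 0.046
Mapk3 has the largest |ΔΔCt| = 4.45.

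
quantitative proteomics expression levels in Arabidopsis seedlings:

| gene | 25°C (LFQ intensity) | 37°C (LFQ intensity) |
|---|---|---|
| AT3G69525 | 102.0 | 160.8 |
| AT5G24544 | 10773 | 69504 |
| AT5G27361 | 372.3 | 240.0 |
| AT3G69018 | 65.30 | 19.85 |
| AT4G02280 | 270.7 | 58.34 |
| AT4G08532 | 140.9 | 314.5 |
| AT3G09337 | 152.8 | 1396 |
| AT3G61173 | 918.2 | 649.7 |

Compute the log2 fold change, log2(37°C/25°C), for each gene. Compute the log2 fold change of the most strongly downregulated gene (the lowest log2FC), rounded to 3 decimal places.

-2.214

log2(160.8/102.0) = 0.657  (AT3G69525)
log2(69504/10773) = 2.690  (AT5G24544)
log2(240.0/372.3) = -0.633  (AT5G27361)
log2(19.85/65.30) = -1.718  (AT3G69018)
log2(58.34/270.7) = -2.214  (AT4G02280)
log2(314.5/140.9) = 1.158  (AT4G08532)
log2(1396/152.8) = 3.192  (AT3G09337)
log2(649.7/918.2) = -0.499  (AT3G61173)
AT4G02280 is most strongly downregulated.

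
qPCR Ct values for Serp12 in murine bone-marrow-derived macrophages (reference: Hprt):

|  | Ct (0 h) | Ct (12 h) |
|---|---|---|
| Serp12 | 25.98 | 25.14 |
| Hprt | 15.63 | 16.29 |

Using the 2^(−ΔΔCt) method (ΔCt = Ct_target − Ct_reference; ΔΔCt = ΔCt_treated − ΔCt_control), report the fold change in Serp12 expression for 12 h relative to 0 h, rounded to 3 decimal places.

ΔCt(0 h) = 25.980 − 15.630 = 10.350
ΔCt(12 h) = 25.140 − 16.290 = 8.850
ΔΔCt = 8.850 − 10.350 = -1.500
Fold change = 2^(−(-1.500)) = 2^1.500 = 2.8284

2.828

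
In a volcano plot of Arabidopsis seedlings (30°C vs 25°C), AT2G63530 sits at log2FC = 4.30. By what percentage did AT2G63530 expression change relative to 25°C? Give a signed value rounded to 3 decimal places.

1869.831%

Fold change = 2^(4.30) = 19.6983
Percent change = (FC − 1) × 100% = (19.6983 − 1) × 100 = 1869.831%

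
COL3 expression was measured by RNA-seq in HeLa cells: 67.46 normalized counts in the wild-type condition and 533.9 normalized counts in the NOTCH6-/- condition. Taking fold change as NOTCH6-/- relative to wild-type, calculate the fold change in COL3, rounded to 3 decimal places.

Fold change = 533.9 / 67.46 = 7.9143
COL3 is upregulated.

7.914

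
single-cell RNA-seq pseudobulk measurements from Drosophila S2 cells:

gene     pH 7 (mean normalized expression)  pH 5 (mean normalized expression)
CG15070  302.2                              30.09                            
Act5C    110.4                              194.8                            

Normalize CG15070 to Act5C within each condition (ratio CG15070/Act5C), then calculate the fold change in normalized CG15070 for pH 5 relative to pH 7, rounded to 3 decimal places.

0.056

CG15070/Act5C (pH 7) = 302.2 / 110.4 = 2.7373
CG15070/Act5C (pH 5) = 30.09 / 194.8 = 0.15447
Fold change = 0.15447 / 2.7373 = 0.0564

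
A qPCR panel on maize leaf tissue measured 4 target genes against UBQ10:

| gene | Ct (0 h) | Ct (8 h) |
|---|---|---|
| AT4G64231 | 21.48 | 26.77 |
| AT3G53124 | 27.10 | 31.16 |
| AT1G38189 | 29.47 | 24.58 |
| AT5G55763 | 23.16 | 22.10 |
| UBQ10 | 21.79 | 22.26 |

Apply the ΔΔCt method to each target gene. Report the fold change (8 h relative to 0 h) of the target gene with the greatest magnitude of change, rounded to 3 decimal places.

41.070

AT4G64231: ΔΔCt = (26.77−22.26) − (21.48−21.79) = 4.51 − (-0.31) = 4.82; fold change = 2^-4.82 = 0.035
AT3G53124: ΔΔCt = (31.16−22.26) − (27.10−21.79) = 8.90 − 5.31 = 3.59; fold change = 2^-3.59 = 0.083
AT1G38189: ΔΔCt = (24.58−22.26) − (29.47−21.79) = 2.32 − 7.68 = -5.36; fold change = 2^5.36 = 41.070
AT5G55763: ΔΔCt = (22.10−22.26) − (23.16−21.79) = -0.16 − 1.37 = -1.53; fold change = 2^1.53 = 2.888
AT1G38189 has the largest |ΔΔCt| = 5.36.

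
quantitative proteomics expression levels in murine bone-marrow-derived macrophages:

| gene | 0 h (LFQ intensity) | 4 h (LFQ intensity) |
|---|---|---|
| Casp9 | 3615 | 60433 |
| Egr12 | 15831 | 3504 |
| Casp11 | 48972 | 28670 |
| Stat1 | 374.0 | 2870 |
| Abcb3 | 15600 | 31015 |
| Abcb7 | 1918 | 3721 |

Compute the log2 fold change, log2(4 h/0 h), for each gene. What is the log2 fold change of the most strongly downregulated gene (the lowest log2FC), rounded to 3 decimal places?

log2(60433/3615) = 4.063  (Casp9)
log2(3504/15831) = -2.176  (Egr12)
log2(28670/48972) = -0.772  (Casp11)
log2(2870/374.0) = 2.940  (Stat1)
log2(31015/15600) = 0.991  (Abcb3)
log2(3721/1918) = 0.956  (Abcb7)
Egr12 is most strongly downregulated.

-2.176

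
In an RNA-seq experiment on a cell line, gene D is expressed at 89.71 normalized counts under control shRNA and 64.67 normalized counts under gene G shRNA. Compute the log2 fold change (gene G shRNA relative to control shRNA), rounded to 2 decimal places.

-0.47

Fold change = 64.67 / 89.71 = 0.7209
log2(0.7209) = -0.472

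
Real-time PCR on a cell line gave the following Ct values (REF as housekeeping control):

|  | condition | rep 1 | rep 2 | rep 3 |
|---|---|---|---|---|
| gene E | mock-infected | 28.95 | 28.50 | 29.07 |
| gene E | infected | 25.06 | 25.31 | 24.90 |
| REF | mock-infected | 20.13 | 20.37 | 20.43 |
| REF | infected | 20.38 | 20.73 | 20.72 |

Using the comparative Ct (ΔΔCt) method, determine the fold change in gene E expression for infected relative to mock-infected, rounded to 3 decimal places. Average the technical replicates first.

16.564

Mean Ct: gene E mock-infected 28.840; gene E infected 25.090; REF mock-infected 20.310; REF infected 20.610
ΔCt(mock-infected) = 28.840 − 20.310 = 8.530
ΔCt(infected) = 25.090 − 20.610 = 4.480
ΔΔCt = 4.480 − 8.530 = -4.050
Fold change = 2^(−(-4.050)) = 2^4.050 = 16.5642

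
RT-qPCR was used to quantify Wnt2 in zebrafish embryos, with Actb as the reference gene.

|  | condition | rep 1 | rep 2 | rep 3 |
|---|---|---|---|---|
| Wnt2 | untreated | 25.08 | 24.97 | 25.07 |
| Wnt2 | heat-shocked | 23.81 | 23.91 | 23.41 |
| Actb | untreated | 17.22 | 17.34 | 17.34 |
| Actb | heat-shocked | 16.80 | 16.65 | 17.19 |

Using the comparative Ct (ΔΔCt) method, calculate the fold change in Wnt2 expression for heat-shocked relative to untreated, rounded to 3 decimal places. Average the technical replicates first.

Mean Ct: Wnt2 untreated 25.040; Wnt2 heat-shocked 23.710; Actb untreated 17.300; Actb heat-shocked 16.880
ΔCt(untreated) = 25.040 − 17.300 = 7.740
ΔCt(heat-shocked) = 23.710 − 16.880 = 6.830
ΔΔCt = 6.830 − 7.740 = -0.910
Fold change = 2^(−(-0.910)) = 2^0.910 = 1.8790

1.879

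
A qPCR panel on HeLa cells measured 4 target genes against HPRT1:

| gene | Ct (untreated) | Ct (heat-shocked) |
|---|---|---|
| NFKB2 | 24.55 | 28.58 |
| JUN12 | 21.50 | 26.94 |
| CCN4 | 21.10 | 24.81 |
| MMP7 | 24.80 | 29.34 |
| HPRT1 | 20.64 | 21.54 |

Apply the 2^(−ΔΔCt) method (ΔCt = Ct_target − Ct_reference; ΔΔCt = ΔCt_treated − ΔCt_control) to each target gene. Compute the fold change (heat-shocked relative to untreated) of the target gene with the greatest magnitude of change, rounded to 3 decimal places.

0.043

NFKB2: ΔΔCt = (28.58−21.54) − (24.55−20.64) = 7.04 − 3.91 = 3.13; fold change = 2^-3.13 = 0.114
JUN12: ΔΔCt = (26.94−21.54) − (21.50−20.64) = 5.40 − 0.86 = 4.54; fold change = 2^-4.54 = 0.043
CCN4: ΔΔCt = (24.81−21.54) − (21.10−20.64) = 3.27 − 0.46 = 2.81; fold change = 2^-2.81 = 0.143
MMP7: ΔΔCt = (29.34−21.54) − (24.80−20.64) = 7.80 − 4.16 = 3.64; fold change = 2^-3.64 = 0.080
JUN12 has the largest |ΔΔCt| = 4.54.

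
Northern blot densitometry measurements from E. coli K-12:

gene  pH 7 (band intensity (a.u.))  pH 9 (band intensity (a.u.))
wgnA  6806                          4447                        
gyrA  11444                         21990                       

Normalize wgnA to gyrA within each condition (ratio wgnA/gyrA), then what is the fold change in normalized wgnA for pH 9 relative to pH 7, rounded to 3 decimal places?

wgnA/gyrA (pH 7) = 6806 / 11444 = 0.59472
wgnA/gyrA (pH 9) = 4447 / 21990 = 0.20223
Fold change = 0.20223 / 0.59472 = 0.3400

0.340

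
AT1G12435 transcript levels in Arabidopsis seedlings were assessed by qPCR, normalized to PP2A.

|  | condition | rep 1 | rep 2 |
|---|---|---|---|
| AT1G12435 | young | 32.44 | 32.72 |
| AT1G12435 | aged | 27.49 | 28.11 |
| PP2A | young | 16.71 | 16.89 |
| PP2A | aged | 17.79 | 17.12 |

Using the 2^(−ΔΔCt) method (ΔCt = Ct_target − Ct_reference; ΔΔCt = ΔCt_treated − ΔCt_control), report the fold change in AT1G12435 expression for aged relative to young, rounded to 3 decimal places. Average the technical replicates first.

Mean Ct: AT1G12435 young 32.580; AT1G12435 aged 27.800; PP2A young 16.800; PP2A aged 17.455
ΔCt(young) = 32.580 − 16.800 = 15.780
ΔCt(aged) = 27.800 − 17.455 = 10.345
ΔΔCt = 10.345 − 15.780 = -5.435
Fold change = 2^(−(-5.435)) = 2^5.435 = 43.2611

43.261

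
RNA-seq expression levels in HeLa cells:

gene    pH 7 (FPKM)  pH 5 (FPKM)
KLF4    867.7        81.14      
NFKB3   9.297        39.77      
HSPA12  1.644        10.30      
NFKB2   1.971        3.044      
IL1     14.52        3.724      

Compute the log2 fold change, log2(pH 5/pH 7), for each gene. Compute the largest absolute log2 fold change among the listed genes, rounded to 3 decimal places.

3.419

log2(81.14/867.7) = -3.419  (KLF4)
log2(39.77/9.297) = 2.097  (NFKB3)
log2(10.30/1.644) = 2.647  (HSPA12)
log2(3.044/1.971) = 0.627  (NFKB2)
log2(3.724/14.52) = -1.963  (IL1)
The largest magnitude belongs to KLF4.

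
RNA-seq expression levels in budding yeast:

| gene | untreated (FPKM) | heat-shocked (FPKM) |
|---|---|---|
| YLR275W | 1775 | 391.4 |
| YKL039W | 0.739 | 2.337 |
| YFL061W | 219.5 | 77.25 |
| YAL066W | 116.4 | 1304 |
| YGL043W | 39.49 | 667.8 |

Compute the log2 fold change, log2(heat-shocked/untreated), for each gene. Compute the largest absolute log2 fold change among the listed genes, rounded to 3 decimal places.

log2(391.4/1775) = -2.181  (YLR275W)
log2(2.337/0.739) = 1.661  (YKL039W)
log2(77.25/219.5) = -1.507  (YFL061W)
log2(1304/116.4) = 3.486  (YAL066W)
log2(667.8/39.49) = 4.080  (YGL043W)
The largest magnitude belongs to YGL043W.

4.080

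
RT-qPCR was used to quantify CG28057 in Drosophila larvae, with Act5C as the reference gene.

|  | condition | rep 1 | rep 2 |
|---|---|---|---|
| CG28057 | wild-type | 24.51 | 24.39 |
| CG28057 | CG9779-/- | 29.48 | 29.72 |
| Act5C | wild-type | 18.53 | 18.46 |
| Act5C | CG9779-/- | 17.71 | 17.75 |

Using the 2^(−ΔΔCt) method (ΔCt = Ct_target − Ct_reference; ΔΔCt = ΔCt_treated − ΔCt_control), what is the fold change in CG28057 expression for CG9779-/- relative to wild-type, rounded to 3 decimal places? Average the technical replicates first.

0.017

Mean Ct: CG28057 wild-type 24.450; CG28057 CG9779-/- 29.600; Act5C wild-type 18.495; Act5C CG9779-/- 17.730
ΔCt(wild-type) = 24.450 − 18.495 = 5.955
ΔCt(CG9779-/-) = 29.600 − 17.730 = 11.870
ΔΔCt = 11.870 − 5.955 = 5.915
Fold change = 2^(−5.915) = 0.0166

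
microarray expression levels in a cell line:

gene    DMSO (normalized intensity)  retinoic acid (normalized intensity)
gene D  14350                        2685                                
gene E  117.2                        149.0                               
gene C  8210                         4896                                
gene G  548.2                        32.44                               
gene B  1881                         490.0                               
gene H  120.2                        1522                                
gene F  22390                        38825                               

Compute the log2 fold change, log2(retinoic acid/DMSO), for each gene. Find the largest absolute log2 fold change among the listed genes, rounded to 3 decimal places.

4.079

log2(2685/14350) = -2.418  (gene D)
log2(149.0/117.2) = 0.346  (gene E)
log2(4896/8210) = -0.746  (gene C)
log2(32.44/548.2) = -4.079  (gene G)
log2(490.0/1881) = -1.941  (gene B)
log2(1522/120.2) = 3.662  (gene H)
log2(38825/22390) = 0.794  (gene F)
The largest magnitude belongs to gene G.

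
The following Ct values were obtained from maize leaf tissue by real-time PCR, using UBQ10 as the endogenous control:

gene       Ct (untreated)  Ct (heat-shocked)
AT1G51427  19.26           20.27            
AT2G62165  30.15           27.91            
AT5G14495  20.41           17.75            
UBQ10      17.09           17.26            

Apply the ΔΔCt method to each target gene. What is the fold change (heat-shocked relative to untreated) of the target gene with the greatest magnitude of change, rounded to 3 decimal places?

7.111

AT1G51427: ΔΔCt = (20.27−17.26) − (19.26−17.09) = 3.01 − 2.17 = 0.84; fold change = 2^-0.84 = 0.559
AT2G62165: ΔΔCt = (27.91−17.26) − (30.15−17.09) = 10.65 − 13.06 = -2.41; fold change = 2^2.41 = 5.315
AT5G14495: ΔΔCt = (17.75−17.26) − (20.41−17.09) = 0.49 − 3.32 = -2.83; fold change = 2^2.83 = 7.111
AT5G14495 has the largest |ΔΔCt| = 2.83.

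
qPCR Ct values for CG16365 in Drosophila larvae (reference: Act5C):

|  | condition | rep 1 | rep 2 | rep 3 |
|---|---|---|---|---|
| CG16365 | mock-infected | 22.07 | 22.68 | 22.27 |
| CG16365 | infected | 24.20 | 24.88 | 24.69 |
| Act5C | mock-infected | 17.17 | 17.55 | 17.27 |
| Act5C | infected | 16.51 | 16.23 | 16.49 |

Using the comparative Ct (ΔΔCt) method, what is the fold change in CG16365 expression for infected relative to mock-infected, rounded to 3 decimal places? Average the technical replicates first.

0.111

Mean Ct: CG16365 mock-infected 22.340; CG16365 infected 24.590; Act5C mock-infected 17.330; Act5C infected 16.410
ΔCt(mock-infected) = 22.340 − 17.330 = 5.010
ΔCt(infected) = 24.590 − 16.410 = 8.180
ΔΔCt = 8.180 − 5.010 = 3.170
Fold change = 2^(−3.170) = 0.1111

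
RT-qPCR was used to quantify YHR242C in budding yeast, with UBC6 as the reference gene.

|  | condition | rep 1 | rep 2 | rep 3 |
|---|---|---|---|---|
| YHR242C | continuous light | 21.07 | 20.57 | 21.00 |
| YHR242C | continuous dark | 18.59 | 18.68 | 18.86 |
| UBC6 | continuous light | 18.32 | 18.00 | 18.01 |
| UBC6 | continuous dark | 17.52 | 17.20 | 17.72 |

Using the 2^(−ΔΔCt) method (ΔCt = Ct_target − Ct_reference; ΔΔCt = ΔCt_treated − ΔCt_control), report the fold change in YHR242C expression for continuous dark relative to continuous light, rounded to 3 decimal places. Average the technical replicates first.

2.908

Mean Ct: YHR242C continuous light 20.880; YHR242C continuous dark 18.710; UBC6 continuous light 18.110; UBC6 continuous dark 17.480
ΔCt(continuous light) = 20.880 − 18.110 = 2.770
ΔCt(continuous dark) = 18.710 − 17.480 = 1.230
ΔΔCt = 1.230 − 2.770 = -1.540
Fold change = 2^(−(-1.540)) = 2^1.540 = 2.9079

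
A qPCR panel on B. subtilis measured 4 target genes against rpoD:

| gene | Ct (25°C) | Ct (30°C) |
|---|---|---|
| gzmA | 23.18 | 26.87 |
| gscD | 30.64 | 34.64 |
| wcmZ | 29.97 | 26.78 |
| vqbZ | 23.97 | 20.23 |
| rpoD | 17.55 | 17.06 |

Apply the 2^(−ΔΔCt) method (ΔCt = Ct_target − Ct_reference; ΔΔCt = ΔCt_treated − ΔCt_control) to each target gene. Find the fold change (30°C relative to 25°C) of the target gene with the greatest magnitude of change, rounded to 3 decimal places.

gzmA: ΔΔCt = (26.87−17.06) − (23.18−17.55) = 9.81 − 5.63 = 4.18; fold change = 2^-4.18 = 0.055
gscD: ΔΔCt = (34.64−17.06) − (30.64−17.55) = 17.58 − 13.09 = 4.49; fold change = 2^-4.49 = 0.045
wcmZ: ΔΔCt = (26.78−17.06) − (29.97−17.55) = 9.72 − 12.42 = -2.70; fold change = 2^2.70 = 6.498
vqbZ: ΔΔCt = (20.23−17.06) − (23.97−17.55) = 3.17 − 6.42 = -3.25; fold change = 2^3.25 = 9.514
gscD has the largest |ΔΔCt| = 4.49.

0.045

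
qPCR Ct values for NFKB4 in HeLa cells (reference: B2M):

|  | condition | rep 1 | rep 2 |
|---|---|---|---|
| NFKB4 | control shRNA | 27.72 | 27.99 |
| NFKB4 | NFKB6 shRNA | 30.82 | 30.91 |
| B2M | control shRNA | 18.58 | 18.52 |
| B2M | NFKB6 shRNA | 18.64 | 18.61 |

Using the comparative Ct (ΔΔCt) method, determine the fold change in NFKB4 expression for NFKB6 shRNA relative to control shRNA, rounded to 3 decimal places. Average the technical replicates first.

0.131

Mean Ct: NFKB4 control shRNA 27.855; NFKB4 NFKB6 shRNA 30.865; B2M control shRNA 18.550; B2M NFKB6 shRNA 18.625
ΔCt(control shRNA) = 27.855 − 18.550 = 9.305
ΔCt(NFKB6 shRNA) = 30.865 − 18.625 = 12.240
ΔΔCt = 12.240 − 9.305 = 2.935
Fold change = 2^(−2.935) = 0.1308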